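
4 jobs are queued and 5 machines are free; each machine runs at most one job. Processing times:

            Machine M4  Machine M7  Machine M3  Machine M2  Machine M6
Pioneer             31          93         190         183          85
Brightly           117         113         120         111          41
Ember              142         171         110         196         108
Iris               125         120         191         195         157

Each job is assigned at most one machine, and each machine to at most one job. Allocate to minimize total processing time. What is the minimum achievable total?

Min total: 302 min

Optimal: Pioneer→Machine M4 (31 min), Brightly→Machine M6 (41 min), Ember→Machine M3 (110 min), Iris→Machine M7 (120 min) — total 31+41+110+120 = 302 min.
Column-greedy (each machine in turn goes to its cheapest remaining job) gives 449 min, worse by 147.
Next-best assignment: Pioneer→Machine M7, Brightly→Machine M6, Ember→Machine M3, Iris→Machine M4 = 369 min.
Checked against all permutations: 302 min is optimal.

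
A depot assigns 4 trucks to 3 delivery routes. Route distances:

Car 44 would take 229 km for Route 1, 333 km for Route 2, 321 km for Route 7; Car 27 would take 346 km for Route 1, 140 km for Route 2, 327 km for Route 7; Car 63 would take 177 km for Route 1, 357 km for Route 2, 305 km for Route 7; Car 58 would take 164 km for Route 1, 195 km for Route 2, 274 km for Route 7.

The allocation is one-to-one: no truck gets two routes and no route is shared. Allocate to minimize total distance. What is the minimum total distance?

Min total: 591 km

This is the linear assignment problem.
Optimal: Car 63→Route 1 (177 km), Car 27→Route 2 (140 km), Car 58→Route 7 (274 km) — total 177+140+274 = 591 km.
Min-entry greedy (repeatedly take the single cheapest remaining cell) gives 609 km, worse by 18.
Next-best assignment: Car 58→Route 1, Car 27→Route 2, Car 63→Route 7 = 609 km.
Every other assignment is strictly worse.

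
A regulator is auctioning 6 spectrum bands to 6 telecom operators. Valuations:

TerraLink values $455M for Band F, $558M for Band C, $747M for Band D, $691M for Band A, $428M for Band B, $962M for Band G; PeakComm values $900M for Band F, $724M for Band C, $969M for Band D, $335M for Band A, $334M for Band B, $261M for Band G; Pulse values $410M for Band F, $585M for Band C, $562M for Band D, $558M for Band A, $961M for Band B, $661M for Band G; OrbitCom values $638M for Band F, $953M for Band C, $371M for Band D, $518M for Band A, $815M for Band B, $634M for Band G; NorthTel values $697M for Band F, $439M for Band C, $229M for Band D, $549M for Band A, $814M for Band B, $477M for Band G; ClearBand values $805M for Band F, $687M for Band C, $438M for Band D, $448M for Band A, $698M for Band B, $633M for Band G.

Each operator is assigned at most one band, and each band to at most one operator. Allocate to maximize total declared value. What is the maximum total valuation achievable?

Optimal: TerraLink→Band G ($962M), PeakComm→Band D ($969M), Pulse→Band B ($961M), OrbitCom→Band C ($953M), NorthTel→Band A ($549M), ClearBand→Band F ($805M) — total 962+969+961+953+549+805 = $5199M.
Column-greedy (each band in turn goes to its best remaining operator) gives $4605M, worse by 594.
Next-best assignment: TerraLink→Band G, PeakComm→Band D, Pulse→Band A, OrbitCom→Band C, NorthTel→Band B, ClearBand→Band F = $5061M.

Max total: $5199M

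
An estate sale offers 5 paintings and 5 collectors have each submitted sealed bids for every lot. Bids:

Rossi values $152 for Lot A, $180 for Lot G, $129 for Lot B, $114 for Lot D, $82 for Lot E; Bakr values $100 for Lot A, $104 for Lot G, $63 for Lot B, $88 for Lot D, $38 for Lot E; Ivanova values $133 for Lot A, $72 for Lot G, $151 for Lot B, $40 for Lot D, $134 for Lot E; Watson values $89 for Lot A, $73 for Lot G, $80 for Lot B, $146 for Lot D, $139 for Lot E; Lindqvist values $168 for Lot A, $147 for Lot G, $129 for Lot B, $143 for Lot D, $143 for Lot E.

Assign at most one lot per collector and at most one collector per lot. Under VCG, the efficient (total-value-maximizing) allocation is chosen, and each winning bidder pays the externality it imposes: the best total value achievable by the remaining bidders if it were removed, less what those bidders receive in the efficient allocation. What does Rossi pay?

Rossi pays $23.

Efficient allocation: Rossi→Lot G ($180), Bakr→Lot D ($88), Ivanova→Lot B ($151), Watson→Lot E ($139), Lindqvist→Lot A ($168); total welfare W = $726.
Rossi receives Lot G at value $180, so the others get W − 180 = $546.
Without Rossi: best allocation of the remaining 4 bidders over all 5 lots is Bakr→Lot G ($104), Ivanova→Lot B ($151), Watson→Lot D ($146), Lindqvist→Lot A ($168), total $569.
VCG payment = (others' best without Rossi) − (others' welfare with Rossi) = 569 − 546 = $23.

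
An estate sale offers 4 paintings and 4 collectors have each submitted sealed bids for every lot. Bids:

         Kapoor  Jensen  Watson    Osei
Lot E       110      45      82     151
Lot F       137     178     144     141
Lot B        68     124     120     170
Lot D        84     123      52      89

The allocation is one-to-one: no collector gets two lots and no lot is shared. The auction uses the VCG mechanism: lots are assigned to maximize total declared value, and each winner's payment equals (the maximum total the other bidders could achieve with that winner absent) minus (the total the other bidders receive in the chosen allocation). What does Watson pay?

Watson pays $55.

Efficient allocation: Kapoor→Lot E ($110), Jensen→Lot D ($123), Watson→Lot F ($144), Osei→Lot B ($170); total welfare W = $547.
Watson receives Lot F at value $144, so the others get W − 144 = $403.
Without Watson: best allocation of the remaining 3 bidders over all 4 lots is Kapoor→Lot E ($110), Jensen→Lot F ($178), Osei→Lot B ($170), total $458.
VCG payment = (others' best without Watson) − (others' welfare with Watson) = 458 − 403 = $55.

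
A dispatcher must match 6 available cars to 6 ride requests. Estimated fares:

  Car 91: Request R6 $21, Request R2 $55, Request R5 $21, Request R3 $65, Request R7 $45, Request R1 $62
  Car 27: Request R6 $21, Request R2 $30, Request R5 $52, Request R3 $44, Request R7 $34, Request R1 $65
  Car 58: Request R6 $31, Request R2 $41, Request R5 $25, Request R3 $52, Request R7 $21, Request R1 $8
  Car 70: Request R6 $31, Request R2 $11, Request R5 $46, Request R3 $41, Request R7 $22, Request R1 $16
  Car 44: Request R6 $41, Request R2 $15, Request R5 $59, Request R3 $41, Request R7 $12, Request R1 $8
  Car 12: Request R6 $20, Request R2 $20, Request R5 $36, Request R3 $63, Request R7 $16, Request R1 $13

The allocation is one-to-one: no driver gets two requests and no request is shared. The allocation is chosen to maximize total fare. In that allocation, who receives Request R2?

Car 58 receives Request R2.

Optimal: Car 91→Request R7 ($45), Car 27→Request R1 ($65), Car 58→Request R2 ($41), Car 70→Request R6 ($31), Car 44→Request R5 ($59), Car 12→Request R3 ($63) — total 45+65+41+31+59+63 = $304.
Row-greedy (each driver in turn takes its best remaining request) gives $274, worse by 30.
Next-best assignment: Car 91→Request R7, Car 27→Request R1, Car 58→Request R2, Car 70→Request R5, Car 44→Request R6, Car 12→Request R3 = $301.
Checked against all permutations: $304 is optimal.
Car 58's own top request is Request R3 ($52), but forcing Car 58→Request R3 and reassigning the rest optimally gives only $278 — worse by 26.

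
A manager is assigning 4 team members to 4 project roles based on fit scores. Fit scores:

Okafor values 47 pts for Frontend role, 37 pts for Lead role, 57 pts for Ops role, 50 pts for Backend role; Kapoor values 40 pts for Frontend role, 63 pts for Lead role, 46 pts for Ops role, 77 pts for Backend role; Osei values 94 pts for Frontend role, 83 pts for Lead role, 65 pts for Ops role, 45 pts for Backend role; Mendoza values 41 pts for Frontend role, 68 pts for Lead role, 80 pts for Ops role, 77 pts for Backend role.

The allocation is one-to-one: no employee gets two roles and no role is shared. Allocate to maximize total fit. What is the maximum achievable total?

Optimal: Okafor→Ops role (57 pts), Kapoor→Backend role (77 pts), Osei→Frontend role (94 pts), Mendoza→Lead role (68 pts) — total 57+77+94+68 = 296 pts.
Max-entry greedy (repeatedly take the single best remaining cell) gives 288 pts, worse by 8.

Max total: 296 pts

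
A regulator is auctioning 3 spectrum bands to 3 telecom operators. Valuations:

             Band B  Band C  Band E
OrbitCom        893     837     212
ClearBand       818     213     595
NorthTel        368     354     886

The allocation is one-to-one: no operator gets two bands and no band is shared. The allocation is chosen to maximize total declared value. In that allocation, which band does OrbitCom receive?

OrbitCom receives Band C.

This is the linear assignment problem.
Optimal: OrbitCom→Band C ($837M), ClearBand→Band B ($818M), NorthTel→Band E ($886M) — total 837+818+886 = $2541M.
Column-greedy (each band in turn goes to its best remaining operator) gives $1842M, worse by 699.
Next-best assignment: OrbitCom→Band B, ClearBand→Band C, NorthTel→Band E = $1992M.
Every other assignment is strictly worse.
OrbitCom's own top band is Band B ($893M), but forcing OrbitCom→Band B and reassigning the rest optimally gives only $1992M — worse by 549.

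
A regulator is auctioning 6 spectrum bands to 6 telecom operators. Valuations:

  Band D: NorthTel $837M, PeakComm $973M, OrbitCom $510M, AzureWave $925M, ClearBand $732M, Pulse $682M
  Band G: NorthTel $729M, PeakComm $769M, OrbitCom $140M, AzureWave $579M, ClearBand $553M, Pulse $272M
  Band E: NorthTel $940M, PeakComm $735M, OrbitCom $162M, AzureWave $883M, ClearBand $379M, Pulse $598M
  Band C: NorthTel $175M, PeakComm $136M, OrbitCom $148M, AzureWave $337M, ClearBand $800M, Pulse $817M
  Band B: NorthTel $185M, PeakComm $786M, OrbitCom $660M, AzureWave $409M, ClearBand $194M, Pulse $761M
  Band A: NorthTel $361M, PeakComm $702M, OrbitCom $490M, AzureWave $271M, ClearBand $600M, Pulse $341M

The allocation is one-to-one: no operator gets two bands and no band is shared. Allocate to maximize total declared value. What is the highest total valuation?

Treat this as an assignment problem: match each operator to one band.
Optimal: NorthTel→Band E ($940M), PeakComm→Band G ($769M), OrbitCom→Band B ($660M), AzureWave→Band D ($925M), ClearBand→Band A ($600M), Pulse→Band C ($817M) — total 940+769+660+925+600+817 = $4711M.
Column-greedy (each band in turn goes to its best remaining operator) gives $4662M, worse by 49.
Next-best assignment: NorthTel→Band E, PeakComm→Band G, OrbitCom→Band A, AzureWave→Band D, ClearBand→Band C, Pulse→Band B = $4685M.

Maximum total: $4711M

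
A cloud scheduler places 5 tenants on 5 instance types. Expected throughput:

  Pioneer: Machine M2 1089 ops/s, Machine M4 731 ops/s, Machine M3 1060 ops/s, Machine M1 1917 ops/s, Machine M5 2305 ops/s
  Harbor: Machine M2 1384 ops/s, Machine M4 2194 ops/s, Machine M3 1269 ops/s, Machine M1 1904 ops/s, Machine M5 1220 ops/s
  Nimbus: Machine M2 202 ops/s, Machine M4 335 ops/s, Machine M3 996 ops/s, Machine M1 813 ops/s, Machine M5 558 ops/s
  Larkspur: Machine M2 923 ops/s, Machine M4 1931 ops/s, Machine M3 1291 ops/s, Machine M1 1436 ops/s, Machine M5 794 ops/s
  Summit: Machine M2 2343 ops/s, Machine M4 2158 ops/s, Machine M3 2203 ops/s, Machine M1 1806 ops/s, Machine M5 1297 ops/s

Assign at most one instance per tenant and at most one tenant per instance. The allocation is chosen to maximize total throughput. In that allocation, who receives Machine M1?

This is a one-to-one assignment (maximum-weight bipartite matching).
Optimal: Pioneer→Machine M5 (2305 ops/s), Harbor→Machine M1 (1904 ops/s), Nimbus→Machine M3 (996 ops/s), Larkspur→Machine M4 (1931 ops/s), Summit→Machine M2 (2343 ops/s) — total 2305+1904+996+1931+2343 = 9479 ops/s.
Swapping Pioneer↔Summit (Pioneer→Machine M2 1089 ops/s, Summit→Machine M5 1297 ops/s) loses 2262.
Harbor's own top instance is Machine M4 (2194 ops/s), but forcing Harbor→Machine M4 and reassigning the rest optimally gives only 9274 ops/s — worse by 205.

Harbor receives Machine M1.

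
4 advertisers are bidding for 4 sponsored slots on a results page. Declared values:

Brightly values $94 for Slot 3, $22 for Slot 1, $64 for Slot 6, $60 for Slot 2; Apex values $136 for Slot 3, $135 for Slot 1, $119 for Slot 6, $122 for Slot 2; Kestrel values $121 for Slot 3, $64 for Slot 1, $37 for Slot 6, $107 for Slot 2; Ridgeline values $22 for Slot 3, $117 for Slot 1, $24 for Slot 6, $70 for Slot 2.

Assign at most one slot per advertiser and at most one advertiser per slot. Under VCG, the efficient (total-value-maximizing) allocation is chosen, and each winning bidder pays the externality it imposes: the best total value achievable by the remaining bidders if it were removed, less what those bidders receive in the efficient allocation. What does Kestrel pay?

Kestrel pays $3.

Efficient allocation: Brightly→Slot 3 ($94), Apex→Slot 6 ($119), Kestrel→Slot 2 ($107), Ridgeline→Slot 1 ($117); total welfare W = $437.
Kestrel receives Slot 2 at value $107, so the others get W − 107 = $330.
Without Kestrel: best allocation of the remaining 3 bidders over all 4 slots is Brightly→Slot 3 ($94), Apex→Slot 2 ($122), Ridgeline→Slot 1 ($117), total $333.
VCG payment = (others' best without Kestrel) − (others' welfare with Kestrel) = 333 − 330 = $3.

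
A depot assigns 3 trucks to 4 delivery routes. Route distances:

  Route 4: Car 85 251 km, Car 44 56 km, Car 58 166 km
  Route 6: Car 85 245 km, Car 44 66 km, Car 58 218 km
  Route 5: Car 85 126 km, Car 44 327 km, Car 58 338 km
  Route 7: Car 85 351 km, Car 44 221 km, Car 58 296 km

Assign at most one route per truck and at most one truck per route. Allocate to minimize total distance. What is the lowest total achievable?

Optimal: Car 85→Route 5 (126 km), Car 44→Route 6 (66 km), Car 58→Route 4 (166 km) — total 126+66+166 = 358 km.
Min-entry greedy (repeatedly take the single cheapest remaining cell) gives 400 km, worse by 42.
Swapping Car 58↔Car 44 (Car 58→Route 6 218 km, Car 44→Route 4 56 km) adds 42.
Checked against all permutations: 358 km is optimal.

Minimum total: 358 km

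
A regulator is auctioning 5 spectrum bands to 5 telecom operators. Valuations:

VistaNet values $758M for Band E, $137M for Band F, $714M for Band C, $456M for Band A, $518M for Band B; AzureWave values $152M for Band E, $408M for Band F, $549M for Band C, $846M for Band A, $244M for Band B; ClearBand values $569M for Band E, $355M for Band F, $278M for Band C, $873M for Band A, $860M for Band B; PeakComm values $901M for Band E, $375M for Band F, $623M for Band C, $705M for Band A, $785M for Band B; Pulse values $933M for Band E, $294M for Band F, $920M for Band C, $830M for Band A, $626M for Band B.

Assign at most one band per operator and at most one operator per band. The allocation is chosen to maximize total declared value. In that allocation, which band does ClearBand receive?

ClearBand receives Band B.

Treat this as an assignment problem: match each operator to one band.
Optimal: VistaNet→Band E ($758M), AzureWave→Band A ($846M), ClearBand→Band B ($860M), PeakComm→Band F ($375M), Pulse→Band C ($920M) — total 758+846+860+375+920 = $3759M.
Column-greedy (each band in turn goes to its best remaining operator) gives $3713M, worse by 46.
No other one-to-one assignment exceeds $3759M.
ClearBand's own top band is Band A ($873M), but forcing ClearBand→Band A and reassigning the rest optimally gives only $3744M — worse by 15.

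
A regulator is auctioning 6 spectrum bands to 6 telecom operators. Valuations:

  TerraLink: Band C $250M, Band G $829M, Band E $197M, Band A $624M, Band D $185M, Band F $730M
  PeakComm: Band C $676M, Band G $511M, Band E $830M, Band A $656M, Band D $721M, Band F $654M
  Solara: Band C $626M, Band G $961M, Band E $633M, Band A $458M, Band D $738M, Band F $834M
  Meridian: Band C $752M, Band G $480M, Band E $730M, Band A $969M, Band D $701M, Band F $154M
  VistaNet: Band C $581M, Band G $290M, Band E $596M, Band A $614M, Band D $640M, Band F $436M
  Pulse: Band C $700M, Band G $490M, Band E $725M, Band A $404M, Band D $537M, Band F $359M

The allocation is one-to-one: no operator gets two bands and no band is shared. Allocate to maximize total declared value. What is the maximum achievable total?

Max total: $4830M

Treat this as an assignment problem: match each operator to one band.
Optimal: TerraLink→Band F ($730M), PeakComm→Band E ($830M), Solara→Band G ($961M), Meridian→Band A ($969M), VistaNet→Band D ($640M), Pulse→Band C ($700M) — total 730+830+961+969+640+700 = $4830M.
Row-greedy (each operator in turn takes its best remaining band) gives $4802M, worse by 28.
Next-best assignment: TerraLink→Band G, PeakComm→Band E, Solara→Band F, Meridian→Band A, VistaNet→Band D, Pulse→Band C = $4802M.
Swapping Pulse↔Solara (Pulse→Band G $490M, Solara→Band C $626M) loses 545.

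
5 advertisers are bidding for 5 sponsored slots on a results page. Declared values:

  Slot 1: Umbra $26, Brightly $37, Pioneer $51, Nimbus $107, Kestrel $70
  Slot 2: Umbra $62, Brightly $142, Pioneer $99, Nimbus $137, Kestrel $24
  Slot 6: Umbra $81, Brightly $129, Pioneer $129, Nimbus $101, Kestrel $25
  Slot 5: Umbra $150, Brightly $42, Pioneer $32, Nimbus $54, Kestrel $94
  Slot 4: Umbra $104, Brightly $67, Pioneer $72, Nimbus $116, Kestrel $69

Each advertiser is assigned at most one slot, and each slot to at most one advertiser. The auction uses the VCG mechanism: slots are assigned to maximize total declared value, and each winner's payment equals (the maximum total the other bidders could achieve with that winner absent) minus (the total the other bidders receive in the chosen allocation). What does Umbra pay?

Efficient allocation: Umbra→Slot 5 ($150), Brightly→Slot 2 ($142), Pioneer→Slot 6 ($129), Nimbus→Slot 4 ($116), Kestrel→Slot 1 ($70); total welfare W = $607.
Umbra receives Slot 5 at value $150, so the others get W − 150 = $457.
Without Umbra: best allocation of the remaining 4 bidders over all 5 slots is Brightly→Slot 2 ($142), Pioneer→Slot 6 ($129), Nimbus→Slot 4 ($116), Kestrel→Slot 5 ($94), total $481.
VCG payment = (others' best without Umbra) − (others' welfare with Umbra) = 481 − 457 = $24.

Umbra pays $24.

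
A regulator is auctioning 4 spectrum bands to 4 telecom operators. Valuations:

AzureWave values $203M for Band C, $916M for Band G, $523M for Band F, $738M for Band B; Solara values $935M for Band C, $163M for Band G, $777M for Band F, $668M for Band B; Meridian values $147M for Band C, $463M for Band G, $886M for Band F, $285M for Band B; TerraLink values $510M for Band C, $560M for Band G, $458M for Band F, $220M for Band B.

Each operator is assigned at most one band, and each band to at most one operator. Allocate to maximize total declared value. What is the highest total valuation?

Max total: $3119M

Optimal: AzureWave→Band B ($738M), Solara→Band C ($935M), Meridian→Band F ($886M), TerraLink→Band G ($560M) — total 738+935+886+560 = $3119M.
Swapping Solara↔Meridian (Solara→Band F $777M, Meridian→Band C $147M) loses 897.
Checked against all permutations: $3119M is optimal.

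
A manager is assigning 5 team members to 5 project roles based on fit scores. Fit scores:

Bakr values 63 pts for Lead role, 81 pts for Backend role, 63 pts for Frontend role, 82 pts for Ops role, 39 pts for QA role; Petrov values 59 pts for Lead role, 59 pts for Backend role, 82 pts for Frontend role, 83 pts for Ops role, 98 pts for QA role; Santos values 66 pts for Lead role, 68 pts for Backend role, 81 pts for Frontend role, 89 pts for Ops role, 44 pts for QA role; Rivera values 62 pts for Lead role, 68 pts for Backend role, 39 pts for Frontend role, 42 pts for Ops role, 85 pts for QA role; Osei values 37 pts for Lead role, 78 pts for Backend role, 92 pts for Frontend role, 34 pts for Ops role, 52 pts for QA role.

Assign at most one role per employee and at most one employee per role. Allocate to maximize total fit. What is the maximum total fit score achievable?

Maximum total: 422 pts

Optimal: Bakr→Backend role (81 pts), Petrov→QA role (98 pts), Santos→Ops role (89 pts), Rivera→Lead role (62 pts), Osei→Frontend role (92 pts) — total 81+98+89+62+92 = 422 pts.
Column-greedy (each role in turn goes to its best remaining employee) gives 407 pts, worse by 15.
Next-best assignment: Bakr→Lead role, Petrov→QA role, Santos→Ops role, Rivera→Backend role, Osei→Frontend role = 410 pts.
Swapping Petrov↔Bakr (Petrov→Backend role 59 pts, Bakr→QA role 39 pts) loses 81.
No other one-to-one assignment exceeds 422 pts.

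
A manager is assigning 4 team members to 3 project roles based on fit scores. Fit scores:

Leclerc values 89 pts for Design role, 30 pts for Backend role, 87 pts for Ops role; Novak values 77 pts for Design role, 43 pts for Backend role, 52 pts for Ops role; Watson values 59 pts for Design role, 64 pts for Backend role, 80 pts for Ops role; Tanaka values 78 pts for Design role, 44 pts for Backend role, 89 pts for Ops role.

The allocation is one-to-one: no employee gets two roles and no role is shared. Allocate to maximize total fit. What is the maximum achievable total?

Maximum total: 242 pts

Optimal: Leclerc→Design role (89 pts), Watson→Backend role (64 pts), Tanaka→Ops role (89 pts) — total 89+64+89 = 242 pts.
Row-greedy (each employee in turn takes its best remaining role) gives 205 pts, worse by 37.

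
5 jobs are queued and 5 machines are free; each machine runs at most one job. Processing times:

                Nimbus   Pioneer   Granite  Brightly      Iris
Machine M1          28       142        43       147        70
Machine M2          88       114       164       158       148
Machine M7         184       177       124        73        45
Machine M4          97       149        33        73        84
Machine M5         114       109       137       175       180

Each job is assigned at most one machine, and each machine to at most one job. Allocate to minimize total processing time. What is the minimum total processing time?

Minimum total: 358 min

Optimal: Nimbus→Machine M2 (88 min), Pioneer→Machine M5 (109 min), Granite→Machine M1 (43 min), Brightly→Machine M4 (73 min), Iris→Machine M7 (45 min) — total 88+109+43+73+45 = 358 min.
Row-greedy (each job in turn takes its cheapest remaining machine) gives 391 min, worse by 33.
No other one-to-one assignment undercuts 358 min.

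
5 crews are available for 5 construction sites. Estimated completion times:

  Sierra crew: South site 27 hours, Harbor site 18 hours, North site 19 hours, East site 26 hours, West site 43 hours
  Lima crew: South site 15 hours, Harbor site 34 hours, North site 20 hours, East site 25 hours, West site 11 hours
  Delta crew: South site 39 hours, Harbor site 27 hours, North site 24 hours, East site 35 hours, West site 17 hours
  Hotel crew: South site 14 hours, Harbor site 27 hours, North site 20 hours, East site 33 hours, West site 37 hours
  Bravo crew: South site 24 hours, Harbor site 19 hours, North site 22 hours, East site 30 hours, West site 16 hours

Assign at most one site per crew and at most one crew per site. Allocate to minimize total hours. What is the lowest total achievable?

Optimal: Sierra crew→North site (19 hours), Lima crew→East site (25 hours), Delta crew→West site (17 hours), Hotel crew→South site (14 hours), Bravo crew→Harbor site (19 hours) — total 19+25+17+14+19 = 94 hours.
Row-greedy (each crew in turn takes its cheapest remaining site) gives 97 hours, worse by 3.
Swapping Hotel crew↔Sierra crew (Hotel crew→North site 20 hours, Sierra crew→South site 27 hours) adds 14.

Min total: 94 hours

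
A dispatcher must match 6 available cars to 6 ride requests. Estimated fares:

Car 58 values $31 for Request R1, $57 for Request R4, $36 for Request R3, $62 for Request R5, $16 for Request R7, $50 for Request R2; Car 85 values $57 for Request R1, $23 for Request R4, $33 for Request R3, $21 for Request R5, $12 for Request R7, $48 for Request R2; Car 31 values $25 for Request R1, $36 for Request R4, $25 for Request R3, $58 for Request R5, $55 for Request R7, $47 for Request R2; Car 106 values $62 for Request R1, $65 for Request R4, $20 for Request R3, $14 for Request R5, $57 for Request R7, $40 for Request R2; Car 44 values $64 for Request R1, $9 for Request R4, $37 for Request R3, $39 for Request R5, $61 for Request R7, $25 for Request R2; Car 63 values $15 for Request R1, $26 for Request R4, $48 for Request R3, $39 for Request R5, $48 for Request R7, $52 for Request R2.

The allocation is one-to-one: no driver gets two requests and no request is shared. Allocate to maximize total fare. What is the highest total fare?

Max total: $342

Treat this as an assignment problem: match each driver to one request.
Optimal: Car 58→Request R5 ($62), Car 85→Request R2 ($48), Car 31→Request R7 ($55), Car 106→Request R4 ($65), Car 44→Request R1 ($64), Car 63→Request R3 ($48) — total 62+48+55+65+64+48 = $342.
Max-entry greedy (repeatedly take the single best remaining cell) gives $331, worse by 11.
Next-best assignment: Car 58→Request R5, Car 85→Request R1, Car 31→Request R2, Car 106→Request R4, Car 44→Request R7, Car 63→Request R3 = $340.
Swapping Car 85↔Car 31 (Car 85→Request R7 $12, Car 31→Request R2 $47) loses 44.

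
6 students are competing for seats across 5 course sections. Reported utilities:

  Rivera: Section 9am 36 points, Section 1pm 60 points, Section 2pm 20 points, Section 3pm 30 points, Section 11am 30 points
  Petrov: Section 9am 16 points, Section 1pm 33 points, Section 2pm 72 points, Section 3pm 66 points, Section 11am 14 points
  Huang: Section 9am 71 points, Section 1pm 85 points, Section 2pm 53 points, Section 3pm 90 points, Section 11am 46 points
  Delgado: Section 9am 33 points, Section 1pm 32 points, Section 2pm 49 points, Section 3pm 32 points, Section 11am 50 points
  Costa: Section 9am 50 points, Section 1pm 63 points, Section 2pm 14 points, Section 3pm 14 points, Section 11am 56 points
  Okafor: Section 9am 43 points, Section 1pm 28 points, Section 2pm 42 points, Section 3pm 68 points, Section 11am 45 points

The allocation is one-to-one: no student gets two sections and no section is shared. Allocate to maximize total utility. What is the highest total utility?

Max total: 327 points

Optimal: Huang→Section 9am (71 points), Rivera→Section 1pm (60 points), Petrov→Section 2pm (72 points), Okafor→Section 3pm (68 points), Costa→Section 11am (56 points) — total 71+60+72+68+56 = 327 points.
Max-entry greedy (repeatedly take the single best remaining cell) gives 318 points, worse by 9.
No other one-to-one assignment exceeds 327 points.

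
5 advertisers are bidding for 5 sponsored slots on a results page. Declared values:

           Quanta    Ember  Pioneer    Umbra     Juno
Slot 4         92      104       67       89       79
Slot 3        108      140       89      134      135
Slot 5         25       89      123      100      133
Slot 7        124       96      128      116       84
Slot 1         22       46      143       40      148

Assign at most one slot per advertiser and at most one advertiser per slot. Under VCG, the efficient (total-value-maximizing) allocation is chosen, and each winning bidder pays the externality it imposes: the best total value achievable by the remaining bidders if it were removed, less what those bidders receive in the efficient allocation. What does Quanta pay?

Efficient allocation: Quanta→Slot 7 ($124), Ember→Slot 4 ($104), Pioneer→Slot 1 ($143), Umbra→Slot 3 ($134), Juno→Slot 5 ($133); total welfare W = $638.
Quanta receives Slot 7 at value $124, so the others get W − 124 = $514.
Without Quanta: best allocation of the remaining 4 bidders over all 5 slots is Ember→Slot 3 ($140), Pioneer→Slot 1 ($143), Umbra→Slot 7 ($116), Juno→Slot 5 ($133), total $532.
VCG payment = (others' best without Quanta) − (others' welfare with Quanta) = 532 − 514 = $18.

Quanta pays $18.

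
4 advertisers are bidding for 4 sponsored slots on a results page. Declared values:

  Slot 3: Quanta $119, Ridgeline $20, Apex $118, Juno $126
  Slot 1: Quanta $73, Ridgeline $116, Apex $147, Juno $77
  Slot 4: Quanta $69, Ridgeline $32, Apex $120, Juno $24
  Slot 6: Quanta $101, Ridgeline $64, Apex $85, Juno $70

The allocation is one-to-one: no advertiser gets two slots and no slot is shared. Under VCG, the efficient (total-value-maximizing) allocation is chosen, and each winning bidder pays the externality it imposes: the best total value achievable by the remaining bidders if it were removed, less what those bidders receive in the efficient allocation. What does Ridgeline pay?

Ridgeline pays $27.

Efficient allocation: Quanta→Slot 6 ($101), Ridgeline→Slot 1 ($116), Apex→Slot 4 ($120), Juno→Slot 3 ($126); total welfare W = $463.
Ridgeline receives Slot 1 at value $116, so the others get W − 116 = $347.
Without Ridgeline: best allocation of the remaining 3 bidders over all 4 slots is Quanta→Slot 6 ($101), Apex→Slot 1 ($147), Juno→Slot 3 ($126), total $374.
VCG payment = (others' best without Ridgeline) − (others' welfare with Ridgeline) = 374 − 347 = $27.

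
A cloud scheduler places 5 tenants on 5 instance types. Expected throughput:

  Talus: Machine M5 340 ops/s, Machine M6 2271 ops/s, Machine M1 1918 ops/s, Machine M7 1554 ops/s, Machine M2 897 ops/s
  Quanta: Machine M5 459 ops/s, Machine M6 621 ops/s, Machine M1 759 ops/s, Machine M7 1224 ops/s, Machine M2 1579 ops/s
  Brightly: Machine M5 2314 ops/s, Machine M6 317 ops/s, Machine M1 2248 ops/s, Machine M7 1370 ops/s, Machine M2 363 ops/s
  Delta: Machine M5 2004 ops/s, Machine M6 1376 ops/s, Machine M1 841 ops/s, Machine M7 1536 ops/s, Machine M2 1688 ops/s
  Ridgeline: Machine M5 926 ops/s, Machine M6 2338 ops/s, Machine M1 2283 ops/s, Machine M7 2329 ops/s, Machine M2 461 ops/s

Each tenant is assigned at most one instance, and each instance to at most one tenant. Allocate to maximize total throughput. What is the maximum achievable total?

Maximum total: 10431 ops/s

Optimal: Talus→Machine M6 (2271 ops/s), Quanta→Machine M2 (1579 ops/s), Brightly→Machine M1 (2248 ops/s), Delta→Machine M5 (2004 ops/s), Ridgeline→Machine M7 (2329 ops/s) — total 2271+1579+2248+2004+2329 = 10431 ops/s.
Row-greedy (each tenant in turn takes its best remaining instance) gives 9983 ops/s, worse by 448.
Next-best assignment: Talus→Machine M6, Quanta→Machine M2, Brightly→Machine M5, Delta→Machine M7, Ridgeline→Machine M1 = 9983 ops/s.
Swapping Quanta↔Ridgeline (Quanta→Machine M7 1224 ops/s, Ridgeline→Machine M2 461 ops/s) loses 2223.
Checked against all permutations: 10431 ops/s is optimal.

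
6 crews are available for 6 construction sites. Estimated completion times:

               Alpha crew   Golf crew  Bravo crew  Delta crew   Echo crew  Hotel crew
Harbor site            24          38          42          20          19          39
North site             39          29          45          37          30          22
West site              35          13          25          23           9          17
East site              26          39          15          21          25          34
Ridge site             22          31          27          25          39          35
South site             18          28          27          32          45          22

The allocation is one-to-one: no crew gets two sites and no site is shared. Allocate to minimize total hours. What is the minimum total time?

Optimal: Alpha crew→South site (18 hours), Golf crew→West site (13 hours), Bravo crew→East site (15 hours), Delta crew→Ridge site (25 hours), Echo crew→Harbor site (19 hours), Hotel crew→North site (22 hours) — total 18+13+15+25+19+22 = 112 hours.
Min-entry greedy (repeatedly take the single cheapest remaining cell) gives 115 hours, worse by 3.
Next-best assignment: Alpha crew→South site, Golf crew→Ridge site, Bravo crew→East site, Delta crew→Harbor site, Echo crew→West site, Hotel crew→North site = 115 hours.

Min total: 112 hours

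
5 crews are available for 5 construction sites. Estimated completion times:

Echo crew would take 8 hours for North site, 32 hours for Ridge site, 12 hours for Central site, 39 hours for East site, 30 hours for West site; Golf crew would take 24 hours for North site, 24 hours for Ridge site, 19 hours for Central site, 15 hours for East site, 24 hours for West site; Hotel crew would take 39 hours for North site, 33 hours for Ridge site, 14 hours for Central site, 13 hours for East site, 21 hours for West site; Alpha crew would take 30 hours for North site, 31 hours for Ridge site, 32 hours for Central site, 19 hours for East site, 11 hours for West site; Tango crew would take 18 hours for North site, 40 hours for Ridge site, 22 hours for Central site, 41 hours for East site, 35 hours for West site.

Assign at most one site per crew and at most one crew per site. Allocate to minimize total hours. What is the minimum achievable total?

Min total: 78 hours

Optimal: Echo crew→North site (8 hours), Golf crew→Ridge site (24 hours), Hotel crew→East site (13 hours), Alpha crew→West site (11 hours), Tango crew→Central site (22 hours) — total 8+24+13+11+22 = 78 hours.
Column-greedy (each site in turn goes to its cheapest remaining crew) gives 100 hours, worse by 22.
Swapping Alpha crew↔Echo crew (Alpha crew→North site 30 hours, Echo crew→West site 30 hours) adds 41.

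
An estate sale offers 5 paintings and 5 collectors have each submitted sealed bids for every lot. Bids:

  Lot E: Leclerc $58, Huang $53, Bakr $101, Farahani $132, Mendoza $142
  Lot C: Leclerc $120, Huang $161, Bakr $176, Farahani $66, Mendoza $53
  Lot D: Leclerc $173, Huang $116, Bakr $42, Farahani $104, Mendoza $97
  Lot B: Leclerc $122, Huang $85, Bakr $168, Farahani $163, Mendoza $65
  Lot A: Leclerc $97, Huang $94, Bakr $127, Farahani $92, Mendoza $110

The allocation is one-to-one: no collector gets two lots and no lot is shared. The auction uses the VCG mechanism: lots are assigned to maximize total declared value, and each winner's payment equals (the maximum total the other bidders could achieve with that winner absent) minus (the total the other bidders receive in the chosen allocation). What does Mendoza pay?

Mendoza pays $10.

Efficient allocation: Leclerc→Lot D ($173), Huang→Lot C ($161), Bakr→Lot A ($127), Farahani→Lot B ($163), Mendoza→Lot E ($142); total welfare W = $766.
Mendoza receives Lot E at value $142, so the others get W − 142 = $624.
Without Mendoza: best allocation of the remaining 4 bidders over all 5 lots is Leclerc→Lot D ($173), Huang→Lot C ($161), Bakr→Lot B ($168), Farahani→Lot E ($132), total $634.
VCG payment = (others' best without Mendoza) − (others' welfare with Mendoza) = 634 − 624 = $10.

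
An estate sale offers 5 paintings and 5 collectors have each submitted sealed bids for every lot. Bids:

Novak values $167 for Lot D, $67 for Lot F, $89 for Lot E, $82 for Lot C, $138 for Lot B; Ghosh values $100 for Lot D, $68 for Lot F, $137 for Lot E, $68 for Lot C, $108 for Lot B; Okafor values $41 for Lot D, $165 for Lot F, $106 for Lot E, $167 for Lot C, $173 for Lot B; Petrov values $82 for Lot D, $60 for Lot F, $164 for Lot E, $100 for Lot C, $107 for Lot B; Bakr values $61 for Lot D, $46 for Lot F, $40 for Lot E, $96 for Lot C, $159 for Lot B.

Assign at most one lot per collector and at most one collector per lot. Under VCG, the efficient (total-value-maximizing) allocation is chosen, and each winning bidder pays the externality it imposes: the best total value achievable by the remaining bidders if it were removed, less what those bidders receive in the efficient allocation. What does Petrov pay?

Petrov pays $2.

Efficient allocation: Novak→Lot D ($167), Ghosh→Lot E ($137), Okafor→Lot F ($165), Petrov→Lot C ($100), Bakr→Lot B ($159); total welfare W = $728.
Petrov receives Lot C at value $100, so the others get W − 100 = $628.
Without Petrov: best allocation of the remaining 4 bidders over all 5 lots is Novak→Lot D ($167), Ghosh→Lot E ($137), Okafor→Lot C ($167), Bakr→Lot B ($159), total $630.
VCG payment = (others' best without Petrov) − (others' welfare with Petrov) = 630 − 628 = $2.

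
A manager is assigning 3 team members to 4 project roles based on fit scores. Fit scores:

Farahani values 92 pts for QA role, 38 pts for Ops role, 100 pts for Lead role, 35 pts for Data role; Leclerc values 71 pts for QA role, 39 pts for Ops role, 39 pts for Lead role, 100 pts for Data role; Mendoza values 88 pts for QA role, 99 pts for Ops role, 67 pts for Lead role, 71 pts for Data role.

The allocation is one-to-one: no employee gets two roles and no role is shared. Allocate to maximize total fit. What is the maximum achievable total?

This is a one-to-one assignment (maximum-weight bipartite matching).
Optimal: Farahani→Lead role (100 pts), Leclerc→Data role (100 pts), Mendoza→Ops role (99 pts) — total 100+100+99 = 299 pts.
Column-greedy (each role in turn goes to its best remaining employee) gives 230 pts, worse by 69.
Next-best assignment: Farahani→QA role, Leclerc→Data role, Mendoza→Ops role = 291 pts.
Checked against all permutations: 299 pts is optimal.

Maximum total: 299 pts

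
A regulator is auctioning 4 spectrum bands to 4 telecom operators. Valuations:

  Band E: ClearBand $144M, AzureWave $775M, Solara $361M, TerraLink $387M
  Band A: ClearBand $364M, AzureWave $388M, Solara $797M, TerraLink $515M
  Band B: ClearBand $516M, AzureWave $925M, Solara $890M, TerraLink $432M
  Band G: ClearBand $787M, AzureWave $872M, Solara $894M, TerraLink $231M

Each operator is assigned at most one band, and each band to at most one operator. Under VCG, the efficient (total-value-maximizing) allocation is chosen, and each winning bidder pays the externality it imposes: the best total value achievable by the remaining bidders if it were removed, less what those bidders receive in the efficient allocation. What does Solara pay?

Solara pays $150M.

Efficient allocation: ClearBand→Band G ($787M), AzureWave→Band E ($775M), Solara→Band B ($890M), TerraLink→Band A ($515M); total welfare W = $2967M.
Solara receives Band B at value $890M, so the others get W − 890 = $2077M.
Without Solara: best allocation of the remaining 3 bidders over all 4 bands is ClearBand→Band G ($787M), AzureWave→Band B ($925M), TerraLink→Band A ($515M), total $2227M.
VCG payment = (others' best without Solara) − (others' welfare with Solara) = 2227 − 2077 = $150M.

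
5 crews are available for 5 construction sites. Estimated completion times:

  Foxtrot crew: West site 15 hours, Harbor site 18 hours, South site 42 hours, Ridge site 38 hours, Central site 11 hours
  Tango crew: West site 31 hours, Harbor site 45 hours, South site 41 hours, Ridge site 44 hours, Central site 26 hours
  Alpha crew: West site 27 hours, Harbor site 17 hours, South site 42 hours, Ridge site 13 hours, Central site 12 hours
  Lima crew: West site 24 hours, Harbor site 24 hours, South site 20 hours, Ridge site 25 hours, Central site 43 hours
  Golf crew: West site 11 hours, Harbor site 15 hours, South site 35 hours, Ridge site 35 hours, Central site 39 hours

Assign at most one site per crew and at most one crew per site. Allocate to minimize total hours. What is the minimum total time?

Min total: 88 hours

This is a one-to-one assignment (minimum-cost bipartite matching).
Optimal: Foxtrot crew→Harbor site (18 hours), Tango crew→Central site (26 hours), Alpha crew→Ridge site (13 hours), Lima crew→South site (20 hours), Golf crew→West site (11 hours) — total 18+26+13+20+11 = 88 hours.
Next-best assignment: Foxtrot crew→West site, Tango crew→Central site, Alpha crew→Ridge site, Lima crew→South site, Golf crew→Harbor site = 89 hours.
Checked against all permutations: 88 hours is optimal.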